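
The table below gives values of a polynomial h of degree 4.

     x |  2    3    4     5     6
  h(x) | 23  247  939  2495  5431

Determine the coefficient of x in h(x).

Write h(x) = ax^4 + bx^3 + cx^2 + dx + e. Substituting each data point gives a linear system:
  16a + 8b + 4c + 2d + e = 23
  81a + 27b + 9c + 3d + e = 247
  256a + 64b + 16c + 4d + e = 939
  625a + 125b + 25c + 5d + e = 2495
  1296a + 216b + 36c + 6d + e = 5431
Solving the system yields a = 5, b = -4, c = -5, d = 0, e = -5.
So h(x) = 5x⁴ - 4x³ - 5x² - 5.
The coefficient of x is 0.

0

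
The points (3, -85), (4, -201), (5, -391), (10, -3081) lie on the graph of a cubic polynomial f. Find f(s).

f(s) = -3s^3 - s^2 + 2s - 1

Using the Lagrange interpolation formula with nodes 3, 4, 5, 10:
  L_0(s) = (s - 4)(s - 5)(s - 10) / -14
  L_1(s) = (s - 3)(s - 5)(s - 10) / 6
  L_2(s) = (s - 3)(s - 4)(s - 10) / -10
  L_3(s) = (s - 3)(s - 4)(s - 5) / 210
Then f(s) = -85·L_0(s) - 201·L_1(s) - 391·L_2(s) - 3081·L_3(s).
Expanding and collecting terms gives f(s) = -3s^3 - s^2 + 2s - 1.
Check: f(3) = -85. ✓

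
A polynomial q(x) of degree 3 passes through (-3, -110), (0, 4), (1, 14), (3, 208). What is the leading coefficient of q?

Write q(x) = ax^3 + bx^2 + cx + d. Substituting each data point gives a linear system:
  -27a + 9b - 3c + d = -110
  d = 4
  a + b + c + d = 14
  27a + 9b + 3c + d = 208
Solving the system yields a = 6, b = 5, c = -1, d = 4.
So q(x) = 6x³ + 5x² - x + 4.
The leading coefficient is 6.

6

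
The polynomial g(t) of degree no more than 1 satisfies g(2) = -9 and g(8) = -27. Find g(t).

g(t) = -3t - 3

Write g(t) = at + b. Substituting each data point gives a linear system:
  2a + b = -9
  8a + b = -27
Solving the system yields a = -3, b = -3.
So g(t) = -3t - 3.
Check: g(2) = -9. ✓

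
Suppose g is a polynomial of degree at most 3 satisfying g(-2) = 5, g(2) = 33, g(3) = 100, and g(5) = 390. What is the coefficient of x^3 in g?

2

Write g(x) = ax^3 + bx^2 + cx + d. Substituting each data point gives a linear system:
  -8a + 4b - 2c + d = 5
  8a + 4b + 2c + d = 33
  27a + 9b + 3c + d = 100
  125a + 25b + 5c + d = 390
Solving the system yields a = 2, b = 6, c = -1, d = -5.
So g(x) = 2x^3 + 6x^2 - x - 5.
The leading coefficient is 2.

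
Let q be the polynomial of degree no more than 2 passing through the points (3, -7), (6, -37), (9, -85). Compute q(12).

Using the Lagrange interpolation formula with nodes 3, 6, 9:
  L_0(u) = (u - 6)(u - 9) / 18
  L_1(u) = (u - 3)(u - 9) / -9
  L_2(u) = (u - 3)(u - 6) / 18
Then q(u) = -7·L_0(u) - 37·L_1(u) - 85·L_2(u).
Expanding and collecting terms gives q(u) = -u^2 - u + 5.
Evaluating at u = 12: q(12) = -151.

-151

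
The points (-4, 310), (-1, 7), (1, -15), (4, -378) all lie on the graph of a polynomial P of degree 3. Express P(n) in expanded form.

P(n) = -5n^3 - 2n^2 - 6n - 2

Write P(n) = an^3 + bn^2 + cn + d. Substituting each data point gives a linear system:
  -64a + 16b - 4c + d = 310
  -a + b - c + d = 7
  a + b + c + d = -15
  64a + 16b + 4c + d = -378
Solving the system yields a = -5, b = -2, c = -6, d = -2.
So P(n) = -5n³ - 2n² - 6n - 2.
Check: P(4) = -378. ✓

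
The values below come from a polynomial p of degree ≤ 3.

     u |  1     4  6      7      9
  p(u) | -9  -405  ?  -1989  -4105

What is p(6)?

The 4 known points determine the degree-3 polynomial uniquely.
Write p(u) = au^3 + bu^2 + cu + d. Substituting each data point gives a linear system:
  a + b + c + d = -9
  64a + 16b + 4c + d = -405
  343a + 49b + 7c + d = -1989
  729a + 81b + 9c + d = -4105
Solving the system yields a = -5, b = -6, c = 3, d = -1.
So p(u) = -5u³ - 6u² + 3u - 1.
Then p(6) = -1279.

-1279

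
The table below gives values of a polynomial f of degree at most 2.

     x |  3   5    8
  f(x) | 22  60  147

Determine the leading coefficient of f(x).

Write f(x) = ax^2 + bx + c. Substituting each data point gives a linear system:
  9a + 3b + c = 22
  25a + 5b + c = 60
  64a + 8b + c = 147
Solving the system yields a = 2, b = 3, c = -5.
So f(x) = 2x^2 + 3x - 5.
The leading coefficient is 2.

2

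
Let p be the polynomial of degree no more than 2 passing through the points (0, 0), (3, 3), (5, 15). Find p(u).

p(u) = u^2 - 2u

Write p(u) = au^2 + bu + c. Substituting each data point gives a linear system:
  c = 0
  9a + 3b + c = 3
  25a + 5b + c = 15
Solving the system yields a = 1, b = -2, c = 0.
So p(u) = u^2 - 2u.
Check: p(5) = 15. ✓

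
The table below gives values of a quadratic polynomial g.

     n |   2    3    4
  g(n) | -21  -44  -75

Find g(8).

Write g(n) = an^2 + bn + c. Substituting each data point gives a linear system:
  4a + 2b + c = -21
  9a + 3b + c = -44
  16a + 4b + c = -75
Solving the system yields a = -4, b = -3, c = 1.
So g(n) = -4n² - 3n + 1.
Then g(8) = -279.

-279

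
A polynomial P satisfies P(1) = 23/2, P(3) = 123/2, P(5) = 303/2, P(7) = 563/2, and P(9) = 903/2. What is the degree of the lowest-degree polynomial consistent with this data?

Forward differences of the values at x = 1, 3, 5, 7, 9:
  P  : 23/2  123/2  303/2  563/2  903/2
  Δ  : 50  90  130  170
  Δ^2: 40  40  40
  Δ^3: 0  0
  Δ^4: 0
The second differences are constant (40) and nonzero, while all higher differences vanish, so the minimal degree is 2.

2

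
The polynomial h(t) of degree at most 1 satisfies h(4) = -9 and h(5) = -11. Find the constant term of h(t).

-1

Write h(t) = at + b. Substituting each data point gives a linear system:
  4a + b = -9
  5a + b = -11
Solving the system yields a = -2, b = -1.
So h(t) = -2t - 1.
The constant term is -1.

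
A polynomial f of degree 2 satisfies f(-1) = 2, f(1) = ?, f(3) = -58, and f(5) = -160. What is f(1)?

-4

On equispaced nodes a degree-2 polynomial has vanishing third forward difference, so
  - f(-1) + 3·f(1) - 3·f(3) + f(5) = 0.
Substituting the known values and solving for f(1):
  3·f(1) = -12
  f(1) = -4.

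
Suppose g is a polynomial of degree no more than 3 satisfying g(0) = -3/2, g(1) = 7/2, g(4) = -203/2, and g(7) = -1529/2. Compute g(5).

-473/2

Write g(s) = as^3 + bs^2 + cs + d. Substituting each data point gives a linear system:
  d = -3/2
  a + b + c + d = 7/2
  64a + 16b + 4c + d = -203/2
  343a + 49b + 7c + d = -1529/2
Solving the system yields a = -3, b = 5, c = 3, d = -3/2.
So g(s) = -3s^3 + 5s^2 + 3s - 3/2.
Then g(5) = -473/2.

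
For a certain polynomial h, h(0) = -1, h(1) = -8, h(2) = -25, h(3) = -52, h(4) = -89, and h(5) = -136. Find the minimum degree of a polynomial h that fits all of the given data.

2

Forward differences of the values at s = 0, 1, 2, 3, 4, 5:
  h  : -1  -8  -25  -52  -89  -136
  Δ  : -7  -17  -27  -37  -47
  Δ^2: -10  -10  -10  -10
  Δ^3: 0  0  0
  Δ^4: 0  0
  Δ^5: 0
The second differences are constant (-10) and nonzero, while all higher differences vanish, so the minimal degree is 2.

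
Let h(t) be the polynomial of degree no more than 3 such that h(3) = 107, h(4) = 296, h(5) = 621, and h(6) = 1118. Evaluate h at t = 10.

Using the Lagrange interpolation formula with nodes 3, 4, 5, 6:
  L_0(t) = (t - 4)(t - 5)(t - 6) / -6
  L_1(t) = (t - 3)(t - 5)(t - 6) / 2
  L_2(t) = (t - 3)(t - 4)(t - 6) / -2
  L_3(t) = (t - 3)(t - 4)(t - 5) / 6
Then h(t) = 107·L_0(t) + 296·L_1(t) + 621·L_2(t) + 1118·L_3(t).
Expanding and collecting terms gives h(t) = 6t³ - 4t² - 5t - 4.
Evaluating at t = 10: h(10) = 5546.

5546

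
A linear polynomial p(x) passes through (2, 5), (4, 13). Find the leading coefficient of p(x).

4

Write p(x) = ax + b. Substituting each data point gives a linear system:
  2a + b = 5
  4a + b = 13
Solving the system yields a = 4, b = -3.
So p(x) = 4x - 3.
The leading coefficient is 4.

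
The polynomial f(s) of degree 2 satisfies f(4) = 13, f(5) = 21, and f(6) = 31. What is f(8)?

57

Using the Lagrange interpolation formula with nodes 4, 5, 6:
  L_0(s) = (s - 5)(s - 6) / 2
  L_1(s) = (s - 4)(s - 6) / -1
  L_2(s) = (s - 4)(s - 5) / 2
Then f(s) = 13·L_0(s) + 21·L_1(s) + 31·L_2(s).
Expanding and collecting terms gives f(s) = s^2 - s + 1.
Evaluating at s = 8: f(8) = 57.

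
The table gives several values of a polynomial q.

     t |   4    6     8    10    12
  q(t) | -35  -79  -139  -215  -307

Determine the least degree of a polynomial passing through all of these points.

2

Forward differences of the values at t = 4, 6, 8, 10, 12:
  q  : -35  -79  -139  -215  -307
  Δ  : -44  -60  -76  -92
  Δ^2: -16  -16  -16
  Δ^3: 0  0
  Δ^4: 0
The second differences are constant (-16) and nonzero, while all higher differences vanish, so the minimal degree is 2.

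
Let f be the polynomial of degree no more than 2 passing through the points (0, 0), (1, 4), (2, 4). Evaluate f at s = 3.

Forward differences of the values at s = 0, 1, 2:
  f  : 0  4  4
  Δ  : 4  0
  Δ^2: -4
The second differences are constant, confirming degree 2.
Interpolating (Newton forward form) and evaluating at s = 3 gives f(3) = 0.

0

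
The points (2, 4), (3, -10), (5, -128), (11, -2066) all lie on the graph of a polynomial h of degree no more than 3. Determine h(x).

Write h(x) = ax^3 + bx^2 + cx + d. Substituting each data point gives a linear system:
  8a + 4b + 2c + d = 4
  27a + 9b + 3c + d = -10
  125a + 25b + 5c + d = -128
  1331a + 121b + 11c + d = -2066
Solving the system yields a = -2, b = 5, c = -1, d = 2.
So h(x) = -2x³ + 5x² - x + 2.
Check: h(11) = -2066. ✓

h(x) = -2x^3 + 5x^2 - x + 2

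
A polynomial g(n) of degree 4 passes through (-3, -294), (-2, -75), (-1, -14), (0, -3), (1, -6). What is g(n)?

g(n) = -3n^4 - 4n^2 + 4n - 3

Write g(n) = an^4 + bn^3 + cn^2 + dn + e. Substituting each data point gives a linear system:
  81a - 27b + 9c - 3d + e = -294
  16a - 8b + 4c - 2d + e = -75
  a - b + c - d + e = -14
  e = -3
  a + b + c + d + e = -6
Solving the system yields a = -3, b = 0, c = -4, d = 4, e = -3.
So g(n) = -3n^4 - 4n^2 + 4n - 3.
Check: g(0) = -3. ✓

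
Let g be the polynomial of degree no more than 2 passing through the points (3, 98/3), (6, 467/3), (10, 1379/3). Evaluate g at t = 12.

2015/3

Using the Lagrange interpolation formula with nodes 3, 6, 10:
  L_0(t) = (t - 6)(t - 10) / 21
  L_1(t) = (t - 3)(t - 10) / -12
  L_2(t) = (t - 3)(t - 6) / 28
Then g(t) = 98/3·L_0(t) + 467/3·L_1(t) + 1379/3·L_2(t).
Expanding and collecting terms gives g(t) = 5t² - 4t - 1/3.
Evaluating at t = 12: g(12) = 2015/3.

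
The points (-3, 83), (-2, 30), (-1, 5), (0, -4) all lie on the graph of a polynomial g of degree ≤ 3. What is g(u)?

g(u) = -2u^3 + 2u^2 - 5u - 4

Using the Lagrange interpolation formula with nodes -3, -2, -1, 0:
  L_0(u) = (u + 2)(u + 1)u / -6
  L_1(u) = (u + 3)(u + 1)u / 2
  L_2(u) = (u + 3)(u + 2)u / -2
  L_3(u) = (u + 3)(u + 2)(u + 1) / 6
Then g(u) = 83·L_0(u) + 30·L_1(u) + 5·L_2(u) - 4·L_3(u).
Expanding and collecting terms gives g(u) = -2u³ + 2u² - 5u - 4.
Check: g(-2) = 30. ✓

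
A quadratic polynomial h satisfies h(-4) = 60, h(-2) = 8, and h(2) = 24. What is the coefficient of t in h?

Write h(t) = at^2 + bt + c. Substituting each data point gives a linear system:
  16a - 4b + c = 60
  4a - 2b + c = 8
  4a + 2b + c = 24
Solving the system yields a = 5, b = 4, c = -4.
So h(t) = 5t^2 + 4t - 4.
The coefficient of t is 4.

4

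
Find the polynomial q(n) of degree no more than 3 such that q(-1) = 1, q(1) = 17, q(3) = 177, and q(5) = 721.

q(n) = 5n^3 + 3n^2 + 3n + 6

Using the Lagrange interpolation formula with nodes -1, 1, 3, 5:
  L_0(n) = (n - 1)(n - 3)(n - 5) / -48
  L_1(n) = (n + 1)(n - 3)(n - 5) / 16
  L_2(n) = (n + 1)(n - 1)(n - 5) / -16
  L_3(n) = (n + 1)(n - 1)(n - 3) / 48
Then q(n) = 1·L_0(n) + 17·L_1(n) + 177·L_2(n) + 721·L_3(n).
Expanding and collecting terms gives q(n) = 5n^3 + 3n^2 + 3n + 6.
Check: q(5) = 721. ✓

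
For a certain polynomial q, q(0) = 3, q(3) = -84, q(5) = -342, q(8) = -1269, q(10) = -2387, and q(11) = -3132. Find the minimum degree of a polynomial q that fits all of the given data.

3

Divided differences on the nodes 0, 3, 5, 8, 10, 11:
  order 0: 3  -84  -342  -1269  -2387  -3132
  order 1: -29  -129  -309  -559  -745
  order 2: -20  -36  -50  -62
  order 3: -2  -2  -2
  order 4: 0  0
  order 5: 0
The order-3 divided differences are all -2 (nonzero) and every higher order vanishes, so the data lies on a polynomial of degree exactly 3.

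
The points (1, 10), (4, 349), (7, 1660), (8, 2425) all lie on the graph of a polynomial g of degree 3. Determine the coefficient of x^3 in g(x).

Write g(x) = ax^3 + bx^2 + cx + d. Substituting each data point gives a linear system:
  a + b + c + d = 10
  64a + 16b + 4c + d = 349
  343a + 49b + 7c + d = 1660
  512a + 64b + 8c + d = 2425
Solving the system yields a = 4, b = 6, c = -1, d = 1.
So g(x) = 4x³ + 6x² - x + 1.
The leading coefficient is 4.

4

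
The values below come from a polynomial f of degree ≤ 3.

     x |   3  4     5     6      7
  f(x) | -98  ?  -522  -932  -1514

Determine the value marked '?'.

On equispaced nodes a degree-3 polynomial has vanishing fourth forward difference, so
  f(3) - 4·f(4) + 6·f(5) - 4·f(6) + f(7) = 0.
Substituting the known values and solving for f(4):
  -4·f(4) = 1016
  f(4) = -254.

-254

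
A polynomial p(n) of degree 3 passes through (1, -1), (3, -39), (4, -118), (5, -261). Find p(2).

Using the Lagrange interpolation formula with nodes 1, 3, 4, 5:
  L_0(n) = (n - 3)(n - 4)(n - 5) / -24
  L_1(n) = (n - 1)(n - 4)(n - 5) / 4
  L_2(n) = (n - 1)(n - 3)(n - 5) / -3
  L_3(n) = (n - 1)(n - 3)(n - 4) / 8
Then p(n) = -1·L_0(n) - 39·L_1(n) - 118·L_2(n) - 261·L_3(n).
Expanding and collecting terms gives p(n) = -3n^3 + 4n^2 + 4n - 6.
Evaluating at n = 2: p(2) = -6.

-6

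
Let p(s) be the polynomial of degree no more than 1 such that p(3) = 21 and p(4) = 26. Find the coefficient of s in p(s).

5

Write p(s) = as + b. Substituting each data point gives a linear system:
  3a + b = 21
  4a + b = 26
Solving the system yields a = 5, b = 6.
So p(s) = 5s + 6.
The leading coefficient is 5.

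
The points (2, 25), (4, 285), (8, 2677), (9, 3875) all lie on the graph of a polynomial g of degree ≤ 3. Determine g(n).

Write g(n) = an^3 + bn^2 + cn + d. Substituting each data point gives a linear system:
  8a + 4b + 2c + d = 25
  64a + 16b + 4c + d = 285
  512a + 64b + 8c + d = 2677
  729a + 81b + 9c + d = 3875
Solving the system yields a = 6, b = -6, c = -2, d = 5.
So g(n) = 6n^3 - 6n^2 - 2n + 5.
Check: g(2) = 25. ✓

g(n) = 6n^3 - 6n^2 - 2n + 5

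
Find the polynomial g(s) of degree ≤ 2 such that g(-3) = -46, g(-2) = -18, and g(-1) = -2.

Write g(s) = as^2 + bs + c. Substituting each data point gives a linear system:
  9a - 3b + c = -46
  4a - 2b + c = -18
  a - b + c = -2
Solving the system yields a = -6, b = -2, c = 2.
So g(s) = -6s² - 2s + 2.
Check: g(-1) = -2. ✓

g(s) = -6s^2 - 2s + 2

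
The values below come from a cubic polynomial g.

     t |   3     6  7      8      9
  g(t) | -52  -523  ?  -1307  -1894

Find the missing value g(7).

-856

The 4 known points determine the degree-3 polynomial uniquely.
Write g(t) = at^3 + bt^2 + ct + d. Substituting each data point gives a linear system:
  27a + 9b + 3c + d = -52
  216a + 36b + 6c + d = -523
  512a + 64b + 8c + d = -1307
  729a + 81b + 9c + d = -1894
Solving the system yields a = -3, b = 4, c = -4, d = 5.
So g(t) = -3t³ + 4t² - 4t + 5.
Then g(7) = -856.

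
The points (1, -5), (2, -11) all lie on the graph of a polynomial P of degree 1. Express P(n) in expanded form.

P(n) = -6n + 1

Using the Lagrange interpolation formula with nodes 1, 2:
  L_0(n) = (n - 2) / -1
  L_1(n) = (n - 1) / 1
Then P(n) = -5·L_0(n) - 11·L_1(n).
Expanding and collecting terms gives P(n) = -6n + 1.
Check: P(1) = -5. ✓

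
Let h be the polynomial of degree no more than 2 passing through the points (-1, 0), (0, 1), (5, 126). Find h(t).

h(t) = 4t^2 + 5t + 1

Write h(t) = at^2 + bt + c. Substituting each data point gives a linear system:
  a - b + c = 0
  c = 1
  25a + 5b + c = 126
Solving the system yields a = 4, b = 5, c = 1.
So h(t) = 4t^2 + 5t + 1.
Check: h(0) = 1. ✓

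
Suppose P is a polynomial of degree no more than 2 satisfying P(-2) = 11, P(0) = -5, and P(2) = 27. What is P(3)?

61

Using the Lagrange interpolation formula with nodes -2, 0, 2:
  L_0(u) = u(u - 2) / 8
  L_1(u) = (u + 2)(u - 2) / -4
  L_2(u) = (u + 2)u / 8
Then P(u) = 11·L_0(u) - 5·L_1(u) + 27·L_2(u).
Expanding and collecting terms gives P(u) = 6u² + 4u - 5.
Evaluating at u = 3: P(3) = 61.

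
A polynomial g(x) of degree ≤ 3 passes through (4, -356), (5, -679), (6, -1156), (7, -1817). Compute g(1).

-11

Forward differences of the values at x = 4, 5, 6, 7:
  g  : -356  -679  -1156  -1817
  Δ  : -323  -477  -661
  Δ^2: -154  -184
  Δ^3: -30
The third differences are constant, confirming degree 3.
Interpolating (Newton forward form) and evaluating at x = 1 gives g(1) = -11.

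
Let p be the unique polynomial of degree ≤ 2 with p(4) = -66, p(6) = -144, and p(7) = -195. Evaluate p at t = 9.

-321

Using the Lagrange interpolation formula with nodes 4, 6, 7:
  L_0(t) = (t - 6)(t - 7) / 6
  L_1(t) = (t - 4)(t - 7) / -2
  L_2(t) = (t - 4)(t - 6) / 3
Then p(t) = -66·L_0(t) - 144·L_1(t) - 195·L_2(t).
Expanding and collecting terms gives p(t) = -4t^2 + t - 6.
Evaluating at t = 9: p(9) = -321.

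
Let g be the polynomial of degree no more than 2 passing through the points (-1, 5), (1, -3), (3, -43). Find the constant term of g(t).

Write g(t) = at^2 + bt + c. Substituting each data point gives a linear system:
  a - b + c = 5
  a + b + c = -3
  9a + 3b + c = -43
Solving the system yields a = -4, b = -4, c = 5.
So g(t) = -4t^2 - 4t + 5.
The constant term is 5.

5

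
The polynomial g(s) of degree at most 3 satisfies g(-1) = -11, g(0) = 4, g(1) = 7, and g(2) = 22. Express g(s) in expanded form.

Using the Lagrange interpolation formula with nodes -1, 0, 1, 2:
  L_0(s) = s(s - 1)(s - 2) / -6
  L_1(s) = (s + 1)(s - 1)(s - 2) / 2
  L_2(s) = (s + 1)s(s - 2) / -2
  L_3(s) = (s + 1)s(s - 1) / 6
Then g(s) = -11·L_0(s) + 4·L_1(s) + 7·L_2(s) + 22·L_3(s).
Expanding and collecting terms gives g(s) = 4s^3 - 6s^2 + 5s + 4.
Check: g(1) = 7. ✓

g(s) = 4s^3 - 6s^2 + 5s + 4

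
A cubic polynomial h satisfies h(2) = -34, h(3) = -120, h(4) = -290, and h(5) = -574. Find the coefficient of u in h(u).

-6

Write h(u) = au^3 + bu^2 + cu + d. Substituting each data point gives a linear system:
  8a + 4b + 2c + d = -34
  27a + 9b + 3c + d = -120
  64a + 16b + 4c + d = -290
  125a + 25b + 5c + d = -574
Solving the system yields a = -5, b = 3, c = -6, d = 6.
So h(u) = -5u³ + 3u² - 6u + 6.
The coefficient of u is -6.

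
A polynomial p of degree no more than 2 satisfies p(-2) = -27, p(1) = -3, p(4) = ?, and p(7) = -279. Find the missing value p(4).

-87

The 3 known points determine the degree-2 polynomial uniquely.
Write p(n) = an^2 + bn + c. Substituting each data point gives a linear system:
  4a - 2b + c = -27
  a + b + c = -3
  49a + 7b + c = -279
Solving the system yields a = -6, b = 2, c = 1.
So p(n) = -6n^2 + 2n + 1.
Then p(4) = -87.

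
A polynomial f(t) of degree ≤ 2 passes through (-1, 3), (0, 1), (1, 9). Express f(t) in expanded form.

Using the Lagrange interpolation formula with nodes -1, 0, 1:
  L_0(t) = t(t - 1) / 2
  L_1(t) = (t + 1)(t - 1) / -1
  L_2(t) = (t + 1)t / 2
Then f(t) = 3·L_0(t) + 1·L_1(t) + 9·L_2(t).
Expanding and collecting terms gives f(t) = 5t^2 + 3t + 1.
Check: f(-1) = 3. ✓

f(t) = 5t^2 + 3t + 1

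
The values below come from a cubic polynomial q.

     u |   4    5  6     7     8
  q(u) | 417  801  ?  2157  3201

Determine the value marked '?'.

The 4 known points determine the degree-3 polynomial uniquely.
Write q(u) = au^3 + bu^2 + cu + d. Substituting each data point gives a linear system:
  64a + 16b + 4c + d = 417
  125a + 25b + 5c + d = 801
  343a + 49b + 7c + d = 2157
  512a + 64b + 8c + d = 3201
Solving the system yields a = 6, b = 2, c = 0, d = 1.
So q(u) = 6u^3 + 2u^2 + 1.
Then q(6) = 1369.

1369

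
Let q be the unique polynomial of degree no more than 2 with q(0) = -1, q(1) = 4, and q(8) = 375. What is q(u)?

Write q(u) = au^2 + bu + c. Substituting each data point gives a linear system:
  c = -1
  a + b + c = 4
  64a + 8b + c = 375
Solving the system yields a = 6, b = -1, c = -1.
So q(u) = 6u^2 - u - 1.
Check: q(8) = 375. ✓

q(u) = 6u^2 - u - 1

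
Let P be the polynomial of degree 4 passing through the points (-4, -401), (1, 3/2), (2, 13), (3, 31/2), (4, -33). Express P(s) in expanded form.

Write P(s) = as^4 + bs^3 + cs^2 + ds + e. Substituting each data point gives a linear system:
  256a - 64b + 16c - 4d + e = -401
  a + b + c + d + e = 3/2
  16a + 8b + 4c + 2d + e = 13
  81a + 27b + 9c + 3d + e = 31/2
  256a + 64b + 16c + 4d + e = -33
Solving the system yields a = -1, b = 3, c = 5/2, d = -2, e = -1.
So P(s) = -s^4 + 3s^3 + (5/2)s^2 - 2s - 1.
Check: P(4) = -33. ✓

P(s) = -s^4 + 3s^3 + (5/2)s^2 - 2s - 1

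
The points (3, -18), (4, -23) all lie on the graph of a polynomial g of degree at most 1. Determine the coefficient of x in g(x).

Write g(x) = ax + b. Substituting each data point gives a linear system:
  3a + b = -18
  4a + b = -23
Solving the system yields a = -5, b = -3.
So g(x) = -5x - 3.
The leading coefficient is -5.

-5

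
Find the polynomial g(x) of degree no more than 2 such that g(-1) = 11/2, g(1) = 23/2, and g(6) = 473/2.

Using the Lagrange interpolation formula with nodes -1, 1, 6:
  L_0(x) = (x - 1)(x - 6) / 14
  L_1(x) = (x + 1)(x - 6) / -10
  L_2(x) = (x + 1)(x - 1) / 35
Then g(x) = 11/2·L_0(x) + 23/2·L_1(x) + 473/2·L_2(x).
Expanding and collecting terms gives g(x) = 6x² + 3x + 5/2.
Check: g(-1) = 11/2. ✓

g(x) = 6x^2 + 3x + 5/2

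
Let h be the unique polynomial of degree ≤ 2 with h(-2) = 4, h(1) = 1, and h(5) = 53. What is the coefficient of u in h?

Write h(u) = au^2 + bu + c. Substituting each data point gives a linear system:
  4a - 2b + c = 4
  a + b + c = 1
  25a + 5b + c = 53
Solving the system yields a = 2, b = 1, c = -2.
So h(u) = 2u^2 + u - 2.
The coefficient of u is 1.

1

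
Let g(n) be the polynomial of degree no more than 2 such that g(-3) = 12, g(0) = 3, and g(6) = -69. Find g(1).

-4

Write g(n) = an^2 + bn + c. Substituting each data point gives a linear system:
  9a - 3b + c = 12
  c = 3
  36a + 6b + c = -69
Solving the system yields a = -1, b = -6, c = 3.
So g(n) = -n^2 - 6n + 3.
Then g(1) = -4.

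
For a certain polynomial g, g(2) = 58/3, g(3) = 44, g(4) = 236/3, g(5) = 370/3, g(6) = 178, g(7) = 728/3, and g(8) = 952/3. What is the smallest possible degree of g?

2

Forward differences of the values at n = 2, 3, 4, 5, 6, 7, 8:
  g  : 58/3  44  236/3  370/3  178  728/3  952/3
  Δ  : 74/3  104/3  134/3  164/3  194/3  224/3
  Δ^2: 10  10  10  10  10
  Δ^3: 0  0  0  0
  Δ^4: 0  0  0
  Δ^5: 0  0
  Δ^6: 0
The second differences are constant (10) and nonzero, while all higher differences vanish, so the minimal degree is 2.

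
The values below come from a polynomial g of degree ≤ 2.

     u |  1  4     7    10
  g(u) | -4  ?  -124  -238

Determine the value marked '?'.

The 3 known points determine the degree-2 polynomial uniquely.
Write g(u) = au^2 + bu + c. Substituting each data point gives a linear system:
  a + b + c = -4
  49a + 7b + c = -124
  100a + 10b + c = -238
Solving the system yields a = -2, b = -4, c = 2.
So g(u) = -2u^2 - 4u + 2.
Then g(4) = -46.

-46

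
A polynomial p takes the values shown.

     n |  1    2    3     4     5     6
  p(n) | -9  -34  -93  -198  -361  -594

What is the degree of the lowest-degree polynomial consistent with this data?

Forward differences of the values at n = 1, 2, 3, 4, 5, 6:
  p  : -9  -34  -93  -198  -361  -594
  Δ  : -25  -59  -105  -163  -233
  Δ^2: -34  -46  -58  -70
  Δ^3: -12  -12  -12
  Δ^4: 0  0
  Δ^5: 0
The third differences are constant (-12) and nonzero, while all higher differences vanish, so the minimal degree is 3.

3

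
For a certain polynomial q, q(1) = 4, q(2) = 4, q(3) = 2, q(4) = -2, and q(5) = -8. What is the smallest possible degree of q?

Forward differences of the values at t = 1, 2, 3, 4, 5:
  q  : 4  4  2  -2  -8
  Δ  : 0  -2  -4  -6
  Δ^2: -2  -2  -2
  Δ^3: 0  0
  Δ^4: 0
The second differences are constant (-2) and nonzero, while all higher differences vanish, so the minimal degree is 2.

2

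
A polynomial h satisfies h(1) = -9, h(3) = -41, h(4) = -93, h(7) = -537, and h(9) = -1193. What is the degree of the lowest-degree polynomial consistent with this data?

Divided differences on the nodes 1, 3, 4, 7, 9:
  order 0: -9  -41  -93  -537  -1193
  order 1: -16  -52  -148  -328
  order 2: -12  -24  -36
  order 3: -2  -2
  order 4: 0
The order-3 divided differences are all -2 (nonzero) and every higher order vanishes, so the data lies on a polynomial of degree exactly 3.

3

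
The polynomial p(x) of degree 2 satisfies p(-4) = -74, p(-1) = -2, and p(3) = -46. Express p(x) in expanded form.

p(x) = -5x^2 - x + 2

Write p(x) = ax^2 + bx + c. Substituting each data point gives a linear system:
  16a - 4b + c = -74
  a - b + c = -2
  9a + 3b + c = -46
Solving the system yields a = -5, b = -1, c = 2.
So p(x) = -5x^2 - x + 2.
Check: p(-1) = -2. ✓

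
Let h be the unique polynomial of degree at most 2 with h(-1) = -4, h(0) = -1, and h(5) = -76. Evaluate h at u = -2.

-13

Write h(u) = au^2 + bu + c. Substituting each data point gives a linear system:
  a - b + c = -4
  c = -1
  25a + 5b + c = -76
Solving the system yields a = -3, b = 0, c = -1.
So h(u) = -3u^2 - 1.
Then h(-2) = -13.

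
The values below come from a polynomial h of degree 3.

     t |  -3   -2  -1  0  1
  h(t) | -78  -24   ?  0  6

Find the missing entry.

The 4 known points determine the degree-3 polynomial uniquely.
Write h(t) = at^3 + bt^2 + ct + d. Substituting each data point gives a linear system:
  -27a + 9b - 3c + d = -78
  -8a + 4b - 2c + d = -24
  d = 0
  a + b + c + d = 6
Solving the system yields a = 3, b = 1, c = 2, d = 0.
So h(t) = 3t^3 + t^2 + 2t.
Then h(-1) = -4.

-4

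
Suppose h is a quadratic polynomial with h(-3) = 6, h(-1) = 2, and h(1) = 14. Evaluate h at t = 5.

Using the Lagrange interpolation formula with nodes -3, -1, 1:
  L_0(t) = (t + 1)(t - 1) / 8
  L_1(t) = (t + 3)(t - 1) / -4
  L_2(t) = (t + 3)(t + 1) / 8
Then h(t) = 6·L_0(t) + 2·L_1(t) + 14·L_2(t).
Expanding and collecting terms gives h(t) = 2t^2 + 6t + 6.
Evaluating at t = 5: h(5) = 86.

86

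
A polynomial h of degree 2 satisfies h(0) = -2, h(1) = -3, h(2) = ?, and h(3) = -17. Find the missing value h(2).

-8

The 3 known points determine the degree-2 polynomial uniquely.
Write h(t) = at^2 + bt + c. Substituting each data point gives a linear system:
  c = -2
  a + b + c = -3
  9a + 3b + c = -17
Solving the system yields a = -2, b = 1, c = -2.
So h(t) = -2t^2 + t - 2.
Then h(2) = -8.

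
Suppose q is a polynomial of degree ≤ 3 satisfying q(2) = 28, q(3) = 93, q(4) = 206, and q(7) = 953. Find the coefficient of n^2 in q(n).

6

Write q(n) = an^3 + bn^2 + cn + d. Substituting each data point gives a linear system:
  8a + 4b + 2c + d = 28
  27a + 9b + 3c + d = 93
  64a + 16b + 4c + d = 206
  343a + 49b + 7c + d = 953
Solving the system yields a = 2, b = 6, c = -3, d = -6.
So q(n) = 2n^3 + 6n^2 - 3n - 6.
The coefficient of n^2 is 6.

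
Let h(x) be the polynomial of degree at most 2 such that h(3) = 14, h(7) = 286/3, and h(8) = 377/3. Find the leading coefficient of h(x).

2

Write h(x) = ax^2 + bx + c. Substituting each data point gives a linear system:
  9a + 3b + c = 14
  49a + 7b + c = 286/3
  64a + 8b + c = 377/3
Solving the system yields a = 2, b = 1/3, c = -5.
So h(x) = 2x^2 + (1/3)x - 5.
The leading coefficient is 2.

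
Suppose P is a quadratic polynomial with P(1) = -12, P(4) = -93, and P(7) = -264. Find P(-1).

Using the Lagrange interpolation formula with nodes 1, 4, 7:
  L_0(s) = (s - 4)(s - 7) / 18
  L_1(s) = (s - 1)(s - 7) / -9
  L_2(s) = (s - 1)(s - 4) / 18
Then P(s) = -12·L_0(s) - 93·L_1(s) - 264·L_2(s).
Expanding and collecting terms gives P(s) = -5s^2 - 2s - 5.
Evaluating at s = -1: P(-1) = -8.

-8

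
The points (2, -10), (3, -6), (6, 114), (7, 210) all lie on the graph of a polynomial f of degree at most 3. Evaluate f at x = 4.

12

Write f(x) = ax^3 + bx^2 + cx + d. Substituting each data point gives a linear system:
  8a + 4b + 2c + d = -10
  27a + 9b + 3c + d = -6
  216a + 36b + 6c + d = 114
  343a + 49b + 7c + d = 210
Solving the system yields a = 1, b = -2, c = -5, d = 0.
So f(x) = x^3 - 2x^2 - 5x.
Then f(4) = 12.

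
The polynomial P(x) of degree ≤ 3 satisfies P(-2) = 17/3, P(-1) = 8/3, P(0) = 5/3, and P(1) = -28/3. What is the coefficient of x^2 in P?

-5

Write P(x) = ax^3 + bx^2 + cx + d. Substituting each data point gives a linear system:
  -8a + 4b - 2c + d = 17/3
  -a + b - c + d = 8/3
  d = 5/3
  a + b + c + d = -28/3
Solving the system yields a = -2, b = -5, c = -4, d = 5/3.
So P(x) = -2x^3 - 5x^2 - 4x + 5/3.
The coefficient of x^2 is -5.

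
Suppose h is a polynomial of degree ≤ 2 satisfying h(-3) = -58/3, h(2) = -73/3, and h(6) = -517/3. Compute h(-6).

Write h(x) = ax^2 + bx + c. Substituting each data point gives a linear system:
  9a - 3b + c = -58/3
  4a + 2b + c = -73/3
  36a + 6b + c = -517/3
Solving the system yields a = -4, b = -5, c = 5/3.
So h(x) = -4x^2 - 5x + 5/3.
Then h(-6) = -337/3.

-337/3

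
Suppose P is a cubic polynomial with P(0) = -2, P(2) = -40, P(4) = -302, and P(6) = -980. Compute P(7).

Using the Lagrange interpolation formula with nodes 0, 2, 4, 6:
  L_0(u) = (u - 2)(u - 4)(u - 6) / -48
  L_1(u) = u(u - 4)(u - 6) / 16
  L_2(u) = u(u - 2)(u - 6) / -16
  L_3(u) = u(u - 2)(u - 4) / 48
Then P(u) = -2·L_0(u) - 40·L_1(u) - 302·L_2(u) - 980·L_3(u).
Expanding and collecting terms gives P(u) = -4u^3 - 4u^2 + 5u - 2.
Evaluating at u = 7: P(7) = -1535.

-1535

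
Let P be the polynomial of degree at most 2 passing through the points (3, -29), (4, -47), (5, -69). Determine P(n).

Using the Lagrange interpolation formula with nodes 3, 4, 5:
  L_0(n) = (n - 4)(n - 5) / 2
  L_1(n) = (n - 3)(n - 5) / -1
  L_2(n) = (n - 3)(n - 4) / 2
Then P(n) = -29·L_0(n) - 47·L_1(n) - 69·L_2(n).
Expanding and collecting terms gives P(n) = -2n² - 4n + 1.
Check: P(5) = -69. ✓

P(n) = -2n^2 - 4n + 1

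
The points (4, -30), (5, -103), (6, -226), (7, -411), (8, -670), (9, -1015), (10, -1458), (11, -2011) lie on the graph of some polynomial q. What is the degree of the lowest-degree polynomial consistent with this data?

Forward differences of the values at x = 4, 5, 6, 7, 8, 9, 10, 11:
  q  : -30  -103  -226  -411  -670  -1015  -1458  -2011
  Δ  : -73  -123  -185  -259  -345  -443  -553
  Δ^2: -50  -62  -74  -86  -98  -110
  Δ^3: -12  -12  -12  -12  -12
  Δ^4: 0  0  0  0
  Δ^5: 0  0  0
  Δ^6: 0  0
  Δ^7: 0
The third differences are constant (-12) and nonzero, while all higher differences vanish, so the minimal degree is 3.

3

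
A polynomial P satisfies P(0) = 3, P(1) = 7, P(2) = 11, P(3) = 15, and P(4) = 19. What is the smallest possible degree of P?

Forward differences of the values at n = 0, 1, 2, 3, 4:
  P  : 3  7  11  15  19
  Δ  : 4  4  4  4
  Δ^2: 0  0  0
  Δ^3: 0  0
  Δ^4: 0
The first differences are constant (4) and nonzero, while all higher differences vanish, so the minimal degree is 1.

1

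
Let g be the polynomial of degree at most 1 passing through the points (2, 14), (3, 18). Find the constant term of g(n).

6

Write g(n) = an + b. Substituting each data point gives a linear system:
  2a + b = 14
  3a + b = 18
Solving the system yields a = 4, b = 6.
So g(n) = 4n + 6.
The constant term is 6.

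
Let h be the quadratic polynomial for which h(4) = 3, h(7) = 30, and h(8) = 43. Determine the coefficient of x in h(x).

-2

Write h(x) = ax^2 + bx + c. Substituting each data point gives a linear system:
  16a + 4b + c = 3
  49a + 7b + c = 30
  64a + 8b + c = 43
Solving the system yields a = 1, b = -2, c = -5.
So h(x) = x^2 - 2x - 5.
The coefficient of x is -2.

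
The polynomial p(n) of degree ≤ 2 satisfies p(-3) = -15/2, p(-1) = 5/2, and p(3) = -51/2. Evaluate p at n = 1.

-7/2

Using the Lagrange interpolation formula with nodes -3, -1, 3:
  L_0(n) = (n + 1)(n - 3) / 12
  L_1(n) = (n + 3)(n - 3) / -8
  L_2(n) = (n + 3)(n + 1) / 24
Then p(n) = -15/2·L_0(n) + 5/2·L_1(n) - 51/2·L_2(n).
Expanding and collecting terms gives p(n) = -2n^2 - 3n + 3/2.
Evaluating at n = 1: p(1) = -7/2.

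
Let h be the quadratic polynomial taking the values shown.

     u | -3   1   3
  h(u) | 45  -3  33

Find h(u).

Using the Lagrange interpolation formula with nodes -3, 1, 3:
  L_0(u) = (u - 1)(u - 3) / 24
  L_1(u) = (u + 3)(u - 3) / -8
  L_2(u) = (u + 3)(u - 1) / 12
Then h(u) = 45·L_0(u) - 3·L_1(u) + 33·L_2(u).
Expanding and collecting terms gives h(u) = 5u^2 - 2u - 6.
Check: h(3) = 33. ✓

h(u) = 5u^2 - 2u - 6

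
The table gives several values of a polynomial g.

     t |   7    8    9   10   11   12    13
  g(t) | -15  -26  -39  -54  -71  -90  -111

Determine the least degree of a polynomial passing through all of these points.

Divided differences on the nodes 7, 8, 9, 10, 11, 12, 13:
  order 0: -15  -26  -39  -54  -71  -90  -111
  order 1: -11  -13  -15  -17  -19  -21
  order 2: -1  -1  -1  -1  -1
  order 3: 0  0  0  0
  order 4: 0  0  0
  order 5: 0  0
  order 6: 0
The order-2 divided differences are all -1 (nonzero) and every higher order vanishes, so the data lies on a polynomial of degree exactly 2.

2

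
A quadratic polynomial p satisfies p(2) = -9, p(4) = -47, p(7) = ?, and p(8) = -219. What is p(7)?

The 3 known points determine the degree-2 polynomial uniquely.
Write p(u) = au^2 + bu + c. Substituting each data point gives a linear system:
  4a + 2b + c = -9
  16a + 4b + c = -47
  64a + 8b + c = -219
Solving the system yields a = -4, b = 5, c = -3.
So p(u) = -4u² + 5u - 3.
Then p(7) = -164.

-164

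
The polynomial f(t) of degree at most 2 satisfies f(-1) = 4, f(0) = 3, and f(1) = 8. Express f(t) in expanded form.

f(t) = 3t^2 + 2t + 3

Write f(t) = at^2 + bt + c. Substituting each data point gives a linear system:
  a - b + c = 4
  c = 3
  a + b + c = 8
Solving the system yields a = 3, b = 2, c = 3.
So f(t) = 3t^2 + 2t + 3.
Check: f(0) = 3. ✓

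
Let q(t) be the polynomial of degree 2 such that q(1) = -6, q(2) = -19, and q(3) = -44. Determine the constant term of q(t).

-5

Write q(t) = at^2 + bt + c. Substituting each data point gives a linear system:
  a + b + c = -6
  4a + 2b + c = -19
  9a + 3b + c = -44
Solving the system yields a = -6, b = 5, c = -5.
So q(t) = -6t^2 + 5t - 5.
The constant term is -5.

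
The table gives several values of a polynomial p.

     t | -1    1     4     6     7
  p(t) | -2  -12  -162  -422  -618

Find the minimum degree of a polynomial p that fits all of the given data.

3

Divided differences on the nodes -1, 1, 4, 6, 7:
  order 0: -2  -12  -162  -422  -618
  order 1: -5  -50  -130  -196
  order 2: -9  -16  -22
  order 3: -1  -1
  order 4: 0
The order-3 divided differences are all -1 (nonzero) and every higher order vanishes, so the data lies on a polynomial of degree exactly 3.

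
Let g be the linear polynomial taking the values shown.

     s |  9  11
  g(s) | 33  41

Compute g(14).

Using the Lagrange interpolation formula with nodes 9, 11:
  L_0(s) = (s - 11) / -2
  L_1(s) = (s - 9) / 2
Then g(s) = 33·L_0(s) + 41·L_1(s).
Expanding and collecting terms gives g(s) = 4s - 3.
Evaluating at s = 14: g(14) = 53.

53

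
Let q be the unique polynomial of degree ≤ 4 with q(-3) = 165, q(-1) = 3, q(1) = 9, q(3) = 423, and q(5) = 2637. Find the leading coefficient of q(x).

Write q(x) = ax^4 + bx^3 + cx^2 + dx + e. Substituting each data point gives a linear system:
  81a - 27b + 9c - 3d + e = 165
  a - b + c - d + e = 3
  a + b + c + d + e = 9
  81a + 27b + 9c + 3d + e = 423
  625a + 125b + 25c + 5d + e = 2637
Solving the system yields a = 3, b = 5, c = 6, d = -2, e = -3.
So q(x) = 3x^4 + 5x^3 + 6x^2 - 2x - 3.
The leading coefficient is 3.

3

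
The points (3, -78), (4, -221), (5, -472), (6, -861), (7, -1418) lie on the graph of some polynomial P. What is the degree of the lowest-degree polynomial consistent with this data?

Forward differences of the values at x = 3, 4, 5, 6, 7:
  P  : -78  -221  -472  -861  -1418
  Δ  : -143  -251  -389  -557
  Δ^2: -108  -138  -168
  Δ^3: -30  -30
  Δ^4: 0
The third differences are constant (-30) and nonzero, while all higher differences vanish, so the minimal degree is 3.

3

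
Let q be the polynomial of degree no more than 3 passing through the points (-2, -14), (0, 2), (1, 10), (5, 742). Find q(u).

q(u) = 5u^3 + 5u^2 - 2u + 2

Using the Lagrange interpolation formula with nodes -2, 0, 1, 5:
  L_0(u) = u(u - 1)(u - 5) / -42
  L_1(u) = (u + 2)(u - 1)(u - 5) / 10
  L_2(u) = (u + 2)u(u - 5) / -12
  L_3(u) = (u + 2)u(u - 1) / 140
Then q(u) = -14·L_0(u) + 2·L_1(u) + 10·L_2(u) + 742·L_3(u).
Expanding and collecting terms gives q(u) = 5u³ + 5u² - 2u + 2.
Check: q(0) = 2. ✓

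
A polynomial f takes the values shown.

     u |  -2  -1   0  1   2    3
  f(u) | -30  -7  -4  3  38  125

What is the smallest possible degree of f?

Forward differences of the values at u = -2, -1, 0, 1, 2, 3:
  f  : -30  -7  -4  3  38  125
  Δ  : 23  3  7  35  87
  Δ^2: -20  4  28  52
  Δ^3: 24  24  24
  Δ^4: 0  0
  Δ^5: 0
The third differences are constant (24) and nonzero, while all higher differences vanish, so the minimal degree is 3.

3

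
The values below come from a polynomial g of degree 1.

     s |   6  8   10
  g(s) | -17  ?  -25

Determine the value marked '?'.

The 2 known points determine the degree-1 polynomial uniquely.
Write g(s) = as + b. Substituting each data point gives a linear system:
  6a + b = -17
  10a + b = -25
Solving the system yields a = -2, b = -5.
So g(s) = -2s - 5.
Then g(8) = -21.

-21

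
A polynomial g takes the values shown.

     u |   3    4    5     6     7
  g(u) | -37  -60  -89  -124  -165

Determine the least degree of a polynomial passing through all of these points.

2

Forward differences of the values at u = 3, 4, 5, 6, 7:
  g  : -37  -60  -89  -124  -165
  Δ  : -23  -29  -35  -41
  Δ^2: -6  -6  -6
  Δ^3: 0  0
  Δ^4: 0
The second differences are constant (-6) and nonzero, while all higher differences vanish, so the minimal degree is 2.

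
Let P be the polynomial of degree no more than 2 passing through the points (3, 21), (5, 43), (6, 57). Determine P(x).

Write P(x) = ax^2 + bx + c. Substituting each data point gives a linear system:
  9a + 3b + c = 21
  25a + 5b + c = 43
  36a + 6b + c = 57
Solving the system yields a = 1, b = 3, c = 3.
So P(x) = x^2 + 3x + 3.
Check: P(6) = 57. ✓

P(x) = x^2 + 3x + 3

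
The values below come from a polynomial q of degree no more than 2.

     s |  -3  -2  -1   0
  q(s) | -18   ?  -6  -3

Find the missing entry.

On equispaced nodes a degree-2 polynomial has vanishing third forward difference, so
  - q(-3) + 3·q(-2) - 3·q(-1) + q(0) = 0.
Substituting the known values and solving for q(-2):
  3·q(-2) = -33
  q(-2) = -11.

-11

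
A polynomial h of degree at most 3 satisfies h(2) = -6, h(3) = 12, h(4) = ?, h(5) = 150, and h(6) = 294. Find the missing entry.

The 4 known points determine the degree-3 polynomial uniquely.
Write h(s) = as^3 + bs^2 + cs + d. Substituting each data point gives a linear system:
  8a + 4b + 2c + d = -6
  27a + 9b + 3c + d = 12
  125a + 25b + 5c + d = 150
  216a + 36b + 6c + d = 294
Solving the system yields a = 2, b = -3, c = -5, d = 0.
So h(s) = 2s³ - 3s² - 5s.
Then h(4) = 60.

60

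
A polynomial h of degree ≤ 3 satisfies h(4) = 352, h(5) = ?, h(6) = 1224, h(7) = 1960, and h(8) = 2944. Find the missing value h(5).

700

On equispaced nodes a degree-3 polynomial has vanishing fourth forward difference, so
  h(4) - 4·h(5) + 6·h(6) - 4·h(7) + h(8) = 0.
Substituting the known values and solving for h(5):
  -4·h(5) = -2800
  h(5) = 700.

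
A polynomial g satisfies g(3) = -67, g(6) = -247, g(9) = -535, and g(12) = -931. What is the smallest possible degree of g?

Forward differences of the values at n = 3, 6, 9, 12:
  g  : -67  -247  -535  -931
  Δ  : -180  -288  -396
  Δ^2: -108  -108
  Δ^3: 0
The second differences are constant (-108) and nonzero, while all higher differences vanish, so the minimal degree is 2.

2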